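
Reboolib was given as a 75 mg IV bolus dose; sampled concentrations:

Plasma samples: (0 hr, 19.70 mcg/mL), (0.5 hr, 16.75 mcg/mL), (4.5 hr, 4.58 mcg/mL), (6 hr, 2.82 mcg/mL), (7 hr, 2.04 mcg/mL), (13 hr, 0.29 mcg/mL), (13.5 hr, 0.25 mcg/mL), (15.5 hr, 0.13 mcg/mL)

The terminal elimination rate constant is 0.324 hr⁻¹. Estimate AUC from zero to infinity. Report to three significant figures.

AUC = 67.7 mcg/mL·hr

Trapezoidal AUC_0→15.5:
  [0→0.5]: (19.70+16.75)/2 × 0.5 = 9.1125
  [0.5→4.5]: (16.75+4.58)/2 × 4 = 42.66
  [4.5→6]: (4.58+2.82)/2 × 1.5 = 5.55
  [6→7]: (2.82+2.04)/2 × 1 = 2.43
  [7→13]: (2.04+0.29)/2 × 6 = 6.99
  [13→13.5]: (0.29+0.25)/2 × 0.5 = 0.135
  [13.5→15.5]: (0.25+0.13)/2 × 2 = 0.38
  Sum = 67.2575 mcg/mL·hr
Extrapolated tail: C_last / k_e = 0.13 / 0.324 = 0.401
AUC_0→∞ = 67.2575 + 0.401 = 67.6585 mcg/mL·hr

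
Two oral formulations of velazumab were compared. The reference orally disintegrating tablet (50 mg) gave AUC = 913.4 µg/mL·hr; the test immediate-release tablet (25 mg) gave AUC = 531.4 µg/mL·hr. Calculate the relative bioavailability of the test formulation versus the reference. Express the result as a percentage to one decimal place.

F_rel = 116.4%

F_rel = (AUC_test/D_test) / (AUC_ref/D_ref)
      = (531.4/25) / (913.4/50)
      = 21.256 / 18.268 = 1.1636 = 116.36%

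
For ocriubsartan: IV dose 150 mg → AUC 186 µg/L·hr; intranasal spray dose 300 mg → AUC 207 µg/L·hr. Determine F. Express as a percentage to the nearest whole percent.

F = 56%

F = (AUC_ev / D_ev) / (AUC_iv / D_iv)
  = (207/300) / (186/150)
  = 0.69 / 1.24 = 0.5565
  = 55.65%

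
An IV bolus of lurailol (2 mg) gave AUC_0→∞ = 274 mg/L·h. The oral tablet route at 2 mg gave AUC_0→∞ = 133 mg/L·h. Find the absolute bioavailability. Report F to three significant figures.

F = (AUC_ev / D_ev) / (AUC_iv / D_iv)
  = (133/2) / (274/2)
  = 66.5 / 137 = 0.4854

F = 0.485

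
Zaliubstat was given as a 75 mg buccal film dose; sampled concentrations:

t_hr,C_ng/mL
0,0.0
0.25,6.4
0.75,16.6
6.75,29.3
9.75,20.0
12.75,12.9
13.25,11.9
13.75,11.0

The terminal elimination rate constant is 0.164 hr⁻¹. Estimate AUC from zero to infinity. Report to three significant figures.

Trapezoidal AUC_0→13.75:
  [0→0.25]: (0.0+6.4)/2 × 0.25 = 0.8
  [0.25→0.75]: (6.4+16.6)/2 × 0.5 = 5.75
  [0.75→6.75]: (16.6+29.3)/2 × 6 = 137.7
  [6.75→9.75]: (29.3+20.0)/2 × 3 = 73.95
  [9.75→12.75]: (20.0+12.9)/2 × 3 = 49.35
  [12.75→13.25]: (12.9+11.9)/2 × 0.5 = 6.2
  [13.25→13.75]: (11.9+11.0)/2 × 0.5 = 5.725
  Sum = 279.475 ng/mL·hr
Extrapolated tail: C_last / k_e = 11.0 / 0.164 = 67.073
AUC_0→∞ = 279.475 + 67.073 = 346.548 ng/mL·hr

AUC = 347 ng/mL·hr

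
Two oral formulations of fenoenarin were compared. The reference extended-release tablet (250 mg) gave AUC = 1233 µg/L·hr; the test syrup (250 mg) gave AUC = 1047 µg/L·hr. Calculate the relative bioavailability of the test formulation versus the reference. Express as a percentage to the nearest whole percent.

F_rel = (AUC_test/D_test) / (AUC_ref/D_ref)
      = (1047/250) / (1233/250)
      = 4.188 / 4.932 = 0.8491 = 84.91%

F_rel = 85%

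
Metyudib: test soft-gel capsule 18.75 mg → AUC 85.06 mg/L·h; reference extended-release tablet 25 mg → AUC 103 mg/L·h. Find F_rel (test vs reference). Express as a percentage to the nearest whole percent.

F_rel = 110%

F_rel = (AUC_test/D_test) / (AUC_ref/D_ref)
      = (85.06/18.75) / (103/25)
      = 4.53653 / 4.12 = 1.1011 = 110.11%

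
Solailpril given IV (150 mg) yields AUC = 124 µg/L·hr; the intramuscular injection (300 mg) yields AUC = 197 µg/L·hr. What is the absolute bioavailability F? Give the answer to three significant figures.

F = (AUC_ev / D_ev) / (AUC_iv / D_iv)
  = (197/300) / (124/150)
  = 0.656667 / 0.826667 = 0.7944

F = 0.794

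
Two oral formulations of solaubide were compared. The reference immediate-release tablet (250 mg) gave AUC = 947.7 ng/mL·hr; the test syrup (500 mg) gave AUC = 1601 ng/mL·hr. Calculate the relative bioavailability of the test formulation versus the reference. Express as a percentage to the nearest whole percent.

F_rel = (AUC_test/D_test) / (AUC_ref/D_ref)
      = (1601/500) / (947.7/250)
      = 3.202 / 3.7908 = 0.8447 = 84.47%

F_rel = 84%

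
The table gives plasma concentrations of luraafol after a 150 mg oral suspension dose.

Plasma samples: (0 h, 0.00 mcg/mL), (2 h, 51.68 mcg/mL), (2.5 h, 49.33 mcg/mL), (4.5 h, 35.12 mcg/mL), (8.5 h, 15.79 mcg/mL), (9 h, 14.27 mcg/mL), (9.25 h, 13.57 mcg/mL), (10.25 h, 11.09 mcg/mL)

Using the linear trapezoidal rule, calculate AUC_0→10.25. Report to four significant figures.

Trapezoidal AUC_0→10.25:
  [0→2]: (0.00+51.68)/2 × 2 = 51.68
  [2→2.5]: (51.68+49.33)/2 × 0.5 = 25.2525
  [2.5→4.5]: (49.33+35.12)/2 × 2 = 84.45
  [4.5→8.5]: (35.12+15.79)/2 × 4 = 101.82
  [8.5→9]: (15.79+14.27)/2 × 0.5 = 7.515
  [9→9.25]: (14.27+13.57)/2 × 0.25 = 3.48
  [9.25→10.25]: (13.57+11.09)/2 × 1 = 12.33
  Sum = 286.5275 mcg/mL·h

AUC = 286.5 mcg/mL·h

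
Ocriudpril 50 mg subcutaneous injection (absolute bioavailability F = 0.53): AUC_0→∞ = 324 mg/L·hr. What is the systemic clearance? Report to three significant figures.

CL = 0.0818 L/hr

CL = F × Dose / AUC_0→∞
   = 0.53 × 50 / 324 = 0.0817901 L/hr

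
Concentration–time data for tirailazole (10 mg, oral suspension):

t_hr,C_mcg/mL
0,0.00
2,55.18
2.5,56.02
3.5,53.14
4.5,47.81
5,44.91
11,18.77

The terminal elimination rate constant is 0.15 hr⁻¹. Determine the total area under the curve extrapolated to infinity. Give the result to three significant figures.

Trapezoidal AUC_0→11:
  [0→2]: (0.00+55.18)/2 × 2 = 55.18
  [2→2.5]: (55.18+56.02)/2 × 0.5 = 27.8
  [2.5→3.5]: (56.02+53.14)/2 × 1 = 54.58
  [3.5→4.5]: (53.14+47.81)/2 × 1 = 50.475
  [4.5→5]: (47.81+44.91)/2 × 0.5 = 23.18
  [5→11]: (44.91+18.77)/2 × 6 = 191.04
  Sum = 402.255 mcg/mL·hr
Extrapolated tail: C_last / k_e = 18.77 / 0.15 = 125.133
AUC_0→∞ = 402.255 + 125.133 = 527.388 mcg/mL·hr

AUC = 527 mcg/mL·hr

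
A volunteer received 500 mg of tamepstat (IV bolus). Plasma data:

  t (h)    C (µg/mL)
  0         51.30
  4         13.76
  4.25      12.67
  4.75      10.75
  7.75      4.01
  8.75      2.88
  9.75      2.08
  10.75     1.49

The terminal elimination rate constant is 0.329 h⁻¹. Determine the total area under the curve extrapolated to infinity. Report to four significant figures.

Trapezoidal AUC_0→10.75:
  [0→4]: (51.30+13.76)/2 × 4 = 130.12
  [4→4.25]: (13.76+12.67)/2 × 0.25 = 3.30375
  [4.25→4.75]: (12.67+10.75)/2 × 0.5 = 5.855
  [4.75→7.75]: (10.75+4.01)/2 × 3 = 22.14
  [7.75→8.75]: (4.01+2.88)/2 × 1 = 3.445
  [8.75→9.75]: (2.88+2.08)/2 × 1 = 2.48
  [9.75→10.75]: (2.08+1.49)/2 × 1 = 1.785
  Sum = 169.12875 µg/mL·h
Extrapolated tail: C_last / k_e = 1.49 / 0.329 = 4.529
AUC_0→∞ = 169.12875 + 4.529 = 173.65775 µg/mL·h

AUC = 173.7 µg/mL·h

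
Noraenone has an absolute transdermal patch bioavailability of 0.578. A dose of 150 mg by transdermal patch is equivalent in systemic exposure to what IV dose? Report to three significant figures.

Systemic exposure from an extravascular dose = F × D_ev, so the equivalent IV dose is F × D_ev.
D_iv = F × D_ev = 0.578 × 150 = 86.7 mg

D_iv = 86.7 mg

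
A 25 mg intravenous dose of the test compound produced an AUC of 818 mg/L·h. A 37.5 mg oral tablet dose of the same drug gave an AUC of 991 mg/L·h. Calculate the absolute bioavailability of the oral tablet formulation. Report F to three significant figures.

F = (AUC_ev / D_ev) / (AUC_iv / D_iv)
  = (991/37.5) / (818/25)
  = 26.4267 / 32.72 = 0.8077

F = 0.808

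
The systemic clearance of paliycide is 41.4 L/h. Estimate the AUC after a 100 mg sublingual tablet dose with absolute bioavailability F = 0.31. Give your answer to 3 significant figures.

AUC_0→∞ = F × Dose / CL
        = 0.31 × 100 / 41.4 = 0.748792 mg/L·h

AUC = 0.749 mg/L·h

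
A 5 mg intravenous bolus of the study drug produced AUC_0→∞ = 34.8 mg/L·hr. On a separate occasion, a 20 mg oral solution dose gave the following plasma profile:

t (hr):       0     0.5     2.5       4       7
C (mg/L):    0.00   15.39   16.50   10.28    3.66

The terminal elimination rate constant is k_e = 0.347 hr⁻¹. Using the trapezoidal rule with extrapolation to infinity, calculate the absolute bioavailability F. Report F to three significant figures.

F = 0.627

Trapezoidal AUC_0→7 (oral solution):
  [0→0.5]: (0.00+15.39)/2 × 0.5 = 3.8475
  [0.5→2.5]: (15.39+16.50)/2 × 2 = 31.89
  [2.5→4]: (16.50+10.28)/2 × 1.5 = 20.085
  [4→7]: (10.28+3.66)/2 × 3 = 20.91
  Sum = 76.7325 mg/L·hr
Tail: C_last/k_e = 3.66/0.347 = 10.548
AUC_0→∞ (oral solution) = 76.7325 + 10.548 = 87.2805 mg/L·hr
F = (AUC_ev/D_ev)/(AUC_iv/D_iv) = (87.2805/20)/(34.8/5) = 4.364025/6.96 = 0.6270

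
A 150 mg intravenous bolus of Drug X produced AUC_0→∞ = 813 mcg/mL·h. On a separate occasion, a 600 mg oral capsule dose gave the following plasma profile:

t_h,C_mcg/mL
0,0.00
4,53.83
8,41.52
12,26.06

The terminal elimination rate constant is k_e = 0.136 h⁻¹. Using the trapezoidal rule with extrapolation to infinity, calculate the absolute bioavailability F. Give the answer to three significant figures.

F = 0.192

Trapezoidal AUC_0→12 (oral capsule):
  [0→4]: (0.00+53.83)/2 × 4 = 107.66
  [4→8]: (53.83+41.52)/2 × 4 = 190.7
  [8→12]: (41.52+26.06)/2 × 4 = 135.16
  Sum = 433.52 mcg/mL·h
Tail: C_last/k_e = 26.06/0.136 = 191.618
AUC_0→∞ (oral capsule) = 433.52 + 191.618 = 625.138 mcg/mL·h
F = (AUC_ev/D_ev)/(AUC_iv/D_iv) = (625.138/600)/(813/150) = 1.0419/5.42 = 0.1922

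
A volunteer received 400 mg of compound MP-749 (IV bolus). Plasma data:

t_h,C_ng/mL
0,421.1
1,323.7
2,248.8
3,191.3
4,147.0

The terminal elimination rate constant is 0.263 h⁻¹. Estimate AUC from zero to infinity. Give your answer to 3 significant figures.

AUC = 1610 ng/mL·h

Trapezoidal AUC_0→4:
  [0→1]: (421.1+323.7)/2 × 1 = 372.4
  [1→2]: (323.7+248.8)/2 × 1 = 286.25
  [2→3]: (248.8+191.3)/2 × 1 = 220.05
  [3→4]: (191.3+147.0)/2 × 1 = 169.15
  Sum = 1047.85 ng/mL·h
Extrapolated tail: C_last / k_e = 147.0 / 0.263 = 558.935
AUC_0→∞ = 1047.85 + 558.935 = 1606.785 ng/mL·h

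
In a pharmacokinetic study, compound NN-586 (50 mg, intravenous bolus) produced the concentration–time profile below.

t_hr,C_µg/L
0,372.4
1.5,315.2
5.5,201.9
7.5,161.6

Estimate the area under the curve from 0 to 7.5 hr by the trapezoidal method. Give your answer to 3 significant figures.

Trapezoidal AUC_0→7.5:
  [0→1.5]: (372.4+315.2)/2 × 1.5 = 515.7
  [1.5→5.5]: (315.2+201.9)/2 × 4 = 1034.2
  [5.5→7.5]: (201.9+161.6)/2 × 2 = 363.5
  Sum = 1913.4 µg/L·hr

AUC = 1910 µg/L·hr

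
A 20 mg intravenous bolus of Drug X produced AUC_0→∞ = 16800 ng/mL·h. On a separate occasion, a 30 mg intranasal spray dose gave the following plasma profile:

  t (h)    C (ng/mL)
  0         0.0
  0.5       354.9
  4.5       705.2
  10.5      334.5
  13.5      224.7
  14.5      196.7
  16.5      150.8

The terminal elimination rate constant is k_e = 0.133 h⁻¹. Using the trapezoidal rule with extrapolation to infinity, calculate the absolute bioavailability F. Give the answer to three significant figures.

Trapezoidal AUC_0→16.5 (intranasal spray):
  [0→0.5]: (0.0+354.9)/2 × 0.5 = 88.725
  [0.5→4.5]: (354.9+705.2)/2 × 4 = 2120.2
  [4.5→10.5]: (705.2+334.5)/2 × 6 = 3119.1
  [10.5→13.5]: (334.5+224.7)/2 × 3 = 838.8
  [13.5→14.5]: (224.7+196.7)/2 × 1 = 210.7
  [14.5→16.5]: (196.7+150.8)/2 × 2 = 347.5
  Sum = 6725.025 ng/mL·h
Tail: C_last/k_e = 150.8/0.133 = 1133.835
AUC_0→∞ (intranasal spray) = 6725.025 + 1133.835 = 7858.86 ng/mL·h
F = (AUC_ev/D_ev)/(AUC_iv/D_iv) = (7858.86/30)/(16800/20) = 261.962/840 = 0.3119

F = 0.312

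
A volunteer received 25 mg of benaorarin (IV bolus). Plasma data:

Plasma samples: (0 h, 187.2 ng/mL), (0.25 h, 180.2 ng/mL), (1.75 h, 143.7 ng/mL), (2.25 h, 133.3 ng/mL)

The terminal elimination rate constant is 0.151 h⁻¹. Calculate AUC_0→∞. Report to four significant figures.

AUC = 1241 ng/mL·h

Trapezoidal AUC_0→2.25:
  [0→0.25]: (187.2+180.2)/2 × 0.25 = 45.925
  [0.25→1.75]: (180.2+143.7)/2 × 1.5 = 242.925
  [1.75→2.25]: (143.7+133.3)/2 × 0.5 = 69.25
  Sum = 358.1 ng/mL·h
Extrapolated tail: C_last / k_e = 133.3 / 0.151 = 882.781
AUC_0→∞ = 358.1 + 882.781 = 1240.881 ng/mL·h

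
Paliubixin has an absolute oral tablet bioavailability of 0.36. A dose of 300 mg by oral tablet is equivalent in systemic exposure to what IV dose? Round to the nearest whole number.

D_iv = 108 mg

Systemic exposure from an extravascular dose = F × D_ev, so the equivalent IV dose is F × D_ev.
D_iv = F × D_ev = 0.36 × 300 = 108 mg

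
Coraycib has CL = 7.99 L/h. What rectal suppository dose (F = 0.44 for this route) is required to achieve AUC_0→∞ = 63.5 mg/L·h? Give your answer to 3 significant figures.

Dose = 1150 mg

Dose = CL × AUC_0→∞ / F
     = 7.99 × 63.5 / 0.44 = 1153.1 mg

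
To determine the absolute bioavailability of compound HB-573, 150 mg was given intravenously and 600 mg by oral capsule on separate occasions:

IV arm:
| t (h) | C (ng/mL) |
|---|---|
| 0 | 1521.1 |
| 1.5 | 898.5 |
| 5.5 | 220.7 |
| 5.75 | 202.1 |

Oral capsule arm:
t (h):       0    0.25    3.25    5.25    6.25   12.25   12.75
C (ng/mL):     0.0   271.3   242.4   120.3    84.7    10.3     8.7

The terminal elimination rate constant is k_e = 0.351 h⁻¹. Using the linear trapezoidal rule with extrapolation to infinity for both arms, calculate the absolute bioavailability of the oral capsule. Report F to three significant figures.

F = 0.0846

Trapezoidal AUC_0→5.75 (IV):
  [0→1.5]: (1521.1+898.5)/2 × 1.5 = 1814.7
  [1.5→5.5]: (898.5+220.7)/2 × 4 = 2238.4
  [5.5→5.75]: (220.7+202.1)/2 × 0.25 = 52.85
  Sum = 4105.95 ng/mL·h
IV tail: 202.1/0.351 = 575.783; AUC_iv,0→∞ = 4105.95 + 575.783 = 4681.733 ng/mL·h
Trapezoidal AUC_0→12.75 (oral capsule):
  [0→0.25]: (0.0+271.3)/2 × 0.25 = 33.9125
  [0.25→3.25]: (271.3+242.4)/2 × 3 = 770.55
  [3.25→5.25]: (242.4+120.3)/2 × 2 = 362.7
  [5.25→6.25]: (120.3+84.7)/2 × 1 = 102.5
  [6.25→12.25]: (84.7+10.3)/2 × 6 = 285.0
  [12.25→12.75]: (10.3+8.7)/2 × 0.5 = 4.75
  Sum = 1559.4125 ng/mL·h
oral capsule tail: 8.7/0.351 = 24.786; AUC_ev,0→∞ = 1559.4125 + 24.786 = 1584.1985 ng/mL·h
F = (AUC_ev/D_ev)/(AUC_iv/D_iv) = (1584.1985/600)/(4681.733/150) = 2.64033/31.2116 = 0.0846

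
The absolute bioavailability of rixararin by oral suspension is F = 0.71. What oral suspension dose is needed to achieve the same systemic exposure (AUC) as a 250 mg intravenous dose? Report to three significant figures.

For equal systemic exposure: F × D_ev = D_iv
D_ev = D_iv / F = 250 / 0.71 = 352.113 mg

D_oral = 352 mg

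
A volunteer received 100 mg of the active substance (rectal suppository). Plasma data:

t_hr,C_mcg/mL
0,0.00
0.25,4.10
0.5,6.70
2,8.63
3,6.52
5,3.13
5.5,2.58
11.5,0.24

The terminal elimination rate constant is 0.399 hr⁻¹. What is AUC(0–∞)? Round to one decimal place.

Trapezoidal AUC_0→11.5:
  [0→0.25]: (0.00+4.10)/2 × 0.25 = 0.5125
  [0.25→0.5]: (4.10+6.70)/2 × 0.25 = 1.35
  [0.5→2]: (6.70+8.63)/2 × 1.5 = 11.4975
  [2→3]: (8.63+6.52)/2 × 1 = 7.575
  [3→5]: (6.52+3.13)/2 × 2 = 9.65
  [5→5.5]: (3.13+2.58)/2 × 0.5 = 1.4275
  [5.5→11.5]: (2.58+0.24)/2 × 6 = 8.46
  Sum = 40.4725 mcg/mL·hr
Extrapolated tail: C_last / k_e = 0.24 / 0.399 = 0.602
AUC_0→∞ = 40.4725 + 0.602 = 41.0745 mcg/mL·hr

AUC = 41.1 mcg/mL·hr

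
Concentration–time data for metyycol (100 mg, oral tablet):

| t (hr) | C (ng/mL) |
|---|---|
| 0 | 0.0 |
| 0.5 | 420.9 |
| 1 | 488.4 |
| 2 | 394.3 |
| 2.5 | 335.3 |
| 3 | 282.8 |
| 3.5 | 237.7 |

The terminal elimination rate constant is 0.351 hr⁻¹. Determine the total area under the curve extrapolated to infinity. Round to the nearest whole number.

Trapezoidal AUC_0→3.5:
  [0→0.5]: (0.0+420.9)/2 × 0.5 = 105.225
  [0.5→1]: (420.9+488.4)/2 × 0.5 = 227.325
  [1→2]: (488.4+394.3)/2 × 1 = 441.35
  [2→2.5]: (394.3+335.3)/2 × 0.5 = 182.4
  [2.5→3]: (335.3+282.8)/2 × 0.5 = 154.525
  [3→3.5]: (282.8+237.7)/2 × 0.5 = 130.125
  Sum = 1240.95 ng/mL·hr
Extrapolated tail: C_last / k_e = 237.7 / 0.351 = 677.208
AUC_0→∞ = 1240.95 + 677.208 = 1918.158 ng/mL·hr

AUC = 1918 ng/mL·hr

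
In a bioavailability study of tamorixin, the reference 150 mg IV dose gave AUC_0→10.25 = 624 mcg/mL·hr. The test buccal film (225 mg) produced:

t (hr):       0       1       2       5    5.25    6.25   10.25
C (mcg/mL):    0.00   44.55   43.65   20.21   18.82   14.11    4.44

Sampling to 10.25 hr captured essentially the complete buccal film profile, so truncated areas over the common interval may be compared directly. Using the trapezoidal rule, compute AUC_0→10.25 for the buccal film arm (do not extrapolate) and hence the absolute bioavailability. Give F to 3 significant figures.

Trapezoidal AUC_0→10.25 (buccal film):
  [0→1]: (0.00+44.55)/2 × 1 = 22.275
  [1→2]: (44.55+43.65)/2 × 1 = 44.1
  [2→5]: (43.65+20.21)/2 × 3 = 95.79
  [5→5.25]: (20.21+18.82)/2 × 0.25 = 4.87875
  [5.25→6.25]: (18.82+14.11)/2 × 1 = 16.465
  [6.25→10.25]: (14.11+4.44)/2 × 4 = 37.1
  Sum = 220.60875 mcg/mL·hr
F = (AUC_ev/D_ev)/(AUC_iv/D_iv) = (220.60875/225)/(624/150) = 0.980483/4.16 = 0.2357

F = 0.236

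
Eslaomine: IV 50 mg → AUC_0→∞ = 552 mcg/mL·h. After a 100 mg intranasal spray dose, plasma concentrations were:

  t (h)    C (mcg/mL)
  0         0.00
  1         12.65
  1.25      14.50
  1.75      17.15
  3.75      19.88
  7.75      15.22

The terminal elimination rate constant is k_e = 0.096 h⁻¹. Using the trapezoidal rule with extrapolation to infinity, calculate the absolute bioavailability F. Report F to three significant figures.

F = 0.257

Trapezoidal AUC_0→7.75 (intranasal spray):
  [0→1]: (0.00+12.65)/2 × 1 = 6.325
  [1→1.25]: (12.65+14.50)/2 × 0.25 = 3.39375
  [1.25→1.75]: (14.50+17.15)/2 × 0.5 = 7.9125
  [1.75→3.75]: (17.15+19.88)/2 × 2 = 37.03
  [3.75→7.75]: (19.88+15.22)/2 × 4 = 70.2
  Sum = 124.86125 mcg/mL·h
Tail: C_last/k_e = 15.22/0.096 = 158.542
AUC_0→∞ (intranasal spray) = 124.86125 + 158.542 = 283.40325 mcg/mL·h
F = (AUC_ev/D_ev)/(AUC_iv/D_iv) = (283.40325/100)/(552/50) = 2.8340325/11.04 = 0.2567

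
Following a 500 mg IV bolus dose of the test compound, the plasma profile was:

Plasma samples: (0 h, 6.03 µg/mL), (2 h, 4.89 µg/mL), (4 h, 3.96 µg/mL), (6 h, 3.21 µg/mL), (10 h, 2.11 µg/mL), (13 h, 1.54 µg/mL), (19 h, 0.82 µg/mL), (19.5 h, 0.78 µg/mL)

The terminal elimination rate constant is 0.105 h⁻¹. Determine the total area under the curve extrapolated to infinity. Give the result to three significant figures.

AUC = 58.0 µg/mL·h

Trapezoidal AUC_0→19.5:
  [0→2]: (6.03+4.89)/2 × 2 = 10.92
  [2→4]: (4.89+3.96)/2 × 2 = 8.85
  [4→6]: (3.96+3.21)/2 × 2 = 7.17
  [6→10]: (3.21+2.11)/2 × 4 = 10.64
  [10→13]: (2.11+1.54)/2 × 3 = 5.475
  [13→19]: (1.54+0.82)/2 × 6 = 7.08
  [19→19.5]: (0.82+0.78)/2 × 0.5 = 0.4
  Sum = 50.535 µg/mL·h
Extrapolated tail: C_last / k_e = 0.78 / 0.105 = 7.429
AUC_0→∞ = 50.535 + 7.429 = 57.964 µg/mL·h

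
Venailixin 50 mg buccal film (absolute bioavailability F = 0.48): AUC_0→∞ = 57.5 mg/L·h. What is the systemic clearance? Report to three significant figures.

CL = 0.417 L/h

CL = F × Dose / AUC_0→∞
   = 0.48 × 50 / 57.5 = 0.417391 L/h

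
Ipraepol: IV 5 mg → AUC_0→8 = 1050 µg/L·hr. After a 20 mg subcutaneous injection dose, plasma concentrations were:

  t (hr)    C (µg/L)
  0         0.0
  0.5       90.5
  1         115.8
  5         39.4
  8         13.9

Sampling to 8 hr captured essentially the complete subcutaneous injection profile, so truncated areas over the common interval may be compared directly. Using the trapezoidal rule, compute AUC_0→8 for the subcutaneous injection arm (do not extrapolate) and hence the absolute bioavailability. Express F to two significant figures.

Trapezoidal AUC_0→8 (subcutaneous injection):
  [0→0.5]: (0.0+90.5)/2 × 0.5 = 22.625
  [0.5→1]: (90.5+115.8)/2 × 0.5 = 51.575
  [1→5]: (115.8+39.4)/2 × 4 = 310.4
  [5→8]: (39.4+13.9)/2 × 3 = 79.95
  Sum = 464.55 µg/L·hr
F = (AUC_ev/D_ev)/(AUC_iv/D_iv) = (464.55/20)/(1050/5) = 23.2275/210 = 0.1106

F = 0.11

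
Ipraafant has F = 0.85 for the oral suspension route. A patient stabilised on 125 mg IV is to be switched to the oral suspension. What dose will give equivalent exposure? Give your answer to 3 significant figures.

D_oral = 147 mg

For equal systemic exposure: F × D_ev = D_iv
D_ev = D_iv / F = 125 / 0.85 = 147.059 mg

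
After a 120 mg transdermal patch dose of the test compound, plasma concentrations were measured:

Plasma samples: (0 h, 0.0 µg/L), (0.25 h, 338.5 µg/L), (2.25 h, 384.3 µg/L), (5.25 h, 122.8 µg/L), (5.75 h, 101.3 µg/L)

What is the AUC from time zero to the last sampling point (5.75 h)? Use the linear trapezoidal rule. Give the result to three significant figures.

Trapezoidal AUC_0→5.75:
  [0→0.25]: (0.0+338.5)/2 × 0.25 = 42.3125
  [0.25→2.25]: (338.5+384.3)/2 × 2 = 722.8
  [2.25→5.25]: (384.3+122.8)/2 × 3 = 760.65
  [5.25→5.75]: (122.8+101.3)/2 × 0.5 = 56.025
  Sum = 1581.7875 µg/L·h

AUC = 1580 µg/L·h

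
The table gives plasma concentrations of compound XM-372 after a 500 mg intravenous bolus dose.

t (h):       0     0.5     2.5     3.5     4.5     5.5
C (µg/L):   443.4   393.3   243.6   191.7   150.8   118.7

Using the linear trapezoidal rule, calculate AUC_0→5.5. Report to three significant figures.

AUC = 1370 µg/L·h

Trapezoidal AUC_0→5.5:
  [0→0.5]: (443.4+393.3)/2 × 0.5 = 209.175
  [0.5→2.5]: (393.3+243.6)/2 × 2 = 636.9
  [2.5→3.5]: (243.6+191.7)/2 × 1 = 217.65
  [3.5→4.5]: (191.7+150.8)/2 × 1 = 171.25
  [4.5→5.5]: (150.8+118.7)/2 × 1 = 134.75
  Sum = 1369.725 µg/L·h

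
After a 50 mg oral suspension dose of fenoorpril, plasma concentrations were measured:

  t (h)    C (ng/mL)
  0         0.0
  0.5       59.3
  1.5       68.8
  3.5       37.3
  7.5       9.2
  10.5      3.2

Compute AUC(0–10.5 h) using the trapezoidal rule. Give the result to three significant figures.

Trapezoidal AUC_0→10.5:
  [0→0.5]: (0.0+59.3)/2 × 0.5 = 14.825
  [0.5→1.5]: (59.3+68.8)/2 × 1 = 64.05
  [1.5→3.5]: (68.8+37.3)/2 × 2 = 106.1
  [3.5→7.5]: (37.3+9.2)/2 × 4 = 93.0
  [7.5→10.5]: (9.2+3.2)/2 × 3 = 18.6
  Sum = 296.575 ng/mL·h

AUC = 297 ng/mL·h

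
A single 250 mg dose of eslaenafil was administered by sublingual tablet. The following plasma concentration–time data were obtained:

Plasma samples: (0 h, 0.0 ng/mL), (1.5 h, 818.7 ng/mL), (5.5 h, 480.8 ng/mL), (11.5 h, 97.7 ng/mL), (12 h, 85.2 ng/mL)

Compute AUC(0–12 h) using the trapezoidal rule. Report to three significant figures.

AUC = 4990 ng/mL·h

Trapezoidal AUC_0→12:
  [0→1.5]: (0.0+818.7)/2 × 1.5 = 614.025
  [1.5→5.5]: (818.7+480.8)/2 × 4 = 2599.0
  [5.5→11.5]: (480.8+97.7)/2 × 6 = 1735.5
  [11.5→12]: (97.7+85.2)/2 × 0.5 = 45.725
  Sum = 4994.25 ng/mL·h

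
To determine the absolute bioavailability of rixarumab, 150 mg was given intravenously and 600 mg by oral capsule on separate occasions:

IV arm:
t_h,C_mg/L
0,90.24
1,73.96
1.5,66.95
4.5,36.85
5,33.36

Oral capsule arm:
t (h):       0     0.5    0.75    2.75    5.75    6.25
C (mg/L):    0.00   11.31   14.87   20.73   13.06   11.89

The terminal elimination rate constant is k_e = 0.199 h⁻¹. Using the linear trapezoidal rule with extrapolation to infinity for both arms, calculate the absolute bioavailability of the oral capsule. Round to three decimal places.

F = 0.086

Trapezoidal AUC_0→5 (IV):
  [0→1]: (90.24+73.96)/2 × 1 = 82.1
  [1→1.5]: (73.96+66.95)/2 × 0.5 = 35.2275
  [1.5→4.5]: (66.95+36.85)/2 × 3 = 155.7
  [4.5→5]: (36.85+33.36)/2 × 0.5 = 17.5525
  Sum = 290.58 mg/L·h
IV tail: 33.36/0.199 = 167.638; AUC_iv,0→∞ = 290.58 + 167.638 = 458.218 mg/L·h
Trapezoidal AUC_0→6.25 (oral capsule):
  [0→0.5]: (0.00+11.31)/2 × 0.5 = 2.8275
  [0.5→0.75]: (11.31+14.87)/2 × 0.25 = 3.2725
  [0.75→2.75]: (14.87+20.73)/2 × 2 = 35.6
  [2.75→5.75]: (20.73+13.06)/2 × 3 = 50.685
  [5.75→6.25]: (13.06+11.89)/2 × 0.5 = 6.2375
  Sum = 98.6225 mg/L·h
oral capsule tail: 11.89/0.199 = 59.749; AUC_ev,0→∞ = 98.6225 + 59.749 = 158.3715 mg/L·h
F = (AUC_ev/D_ev)/(AUC_iv/D_iv) = (158.3715/600)/(458.218/150) = 0.2639525/3.05479 = 0.0864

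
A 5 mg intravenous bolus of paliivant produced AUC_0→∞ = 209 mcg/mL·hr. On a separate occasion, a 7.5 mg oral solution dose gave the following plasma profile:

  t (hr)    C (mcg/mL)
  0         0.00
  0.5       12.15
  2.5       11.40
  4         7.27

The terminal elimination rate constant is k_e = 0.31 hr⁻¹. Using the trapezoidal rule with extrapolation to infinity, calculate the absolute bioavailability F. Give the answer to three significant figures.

Trapezoidal AUC_0→4 (oral solution):
  [0→0.5]: (0.00+12.15)/2 × 0.5 = 3.0375
  [0.5→2.5]: (12.15+11.40)/2 × 2 = 23.55
  [2.5→4]: (11.40+7.27)/2 × 1.5 = 14.0025
  Sum = 40.59 mcg/mL·hr
Tail: C_last/k_e = 7.27/0.31 = 23.452
AUC_0→∞ (oral solution) = 40.59 + 23.452 = 64.042 mcg/mL·hr
F = (AUC_ev/D_ev)/(AUC_iv/D_iv) = (64.042/7.5)/(209/5) = 8.53893/41.8 = 0.2043

F = 0.204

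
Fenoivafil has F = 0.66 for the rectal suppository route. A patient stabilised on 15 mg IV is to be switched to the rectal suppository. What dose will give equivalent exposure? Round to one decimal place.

D_rectal = 22.7 mg

For equal systemic exposure: F × D_ev = D_iv
D_ev = D_iv / F = 15 / 0.66 = 22.7273 mg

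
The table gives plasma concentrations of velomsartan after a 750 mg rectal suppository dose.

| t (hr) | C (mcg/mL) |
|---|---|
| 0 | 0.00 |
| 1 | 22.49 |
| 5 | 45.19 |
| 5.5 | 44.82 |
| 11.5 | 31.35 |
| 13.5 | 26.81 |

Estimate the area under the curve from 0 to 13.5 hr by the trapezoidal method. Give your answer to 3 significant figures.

AUC = 456 mcg/mL·hr

Trapezoidal AUC_0→13.5:
  [0→1]: (0.00+22.49)/2 × 1 = 11.245
  [1→5]: (22.49+45.19)/2 × 4 = 135.36
  [5→5.5]: (45.19+44.82)/2 × 0.5 = 22.5025
  [5.5→11.5]: (44.82+31.35)/2 × 6 = 228.51
  [11.5→13.5]: (31.35+26.81)/2 × 2 = 58.16
  Sum = 455.7775 mcg/mL·hr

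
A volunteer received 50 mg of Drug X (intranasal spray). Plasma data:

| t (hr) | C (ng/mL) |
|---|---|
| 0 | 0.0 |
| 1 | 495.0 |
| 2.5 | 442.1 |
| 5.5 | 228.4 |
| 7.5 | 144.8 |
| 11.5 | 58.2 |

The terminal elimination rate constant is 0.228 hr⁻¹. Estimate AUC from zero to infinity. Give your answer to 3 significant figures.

Trapezoidal AUC_0→11.5:
  [0→1]: (0.0+495.0)/2 × 1 = 247.5
  [1→2.5]: (495.0+442.1)/2 × 1.5 = 702.825
  [2.5→5.5]: (442.1+228.4)/2 × 3 = 1005.75
  [5.5→7.5]: (228.4+144.8)/2 × 2 = 373.2
  [7.5→11.5]: (144.8+58.2)/2 × 4 = 406.0
  Sum = 2735.275 ng/mL·hr
Extrapolated tail: C_last / k_e = 58.2 / 0.228 = 255.263
AUC_0→∞ = 2735.275 + 255.263 = 2990.538 ng/mL·hr

AUC = 2990 ng/mL·hr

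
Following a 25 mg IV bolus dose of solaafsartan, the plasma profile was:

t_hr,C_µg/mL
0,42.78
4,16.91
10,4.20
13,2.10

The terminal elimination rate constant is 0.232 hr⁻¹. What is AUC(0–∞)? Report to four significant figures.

AUC = 201.2 µg/mL·hr

Trapezoidal AUC_0→13:
  [0→4]: (42.78+16.91)/2 × 4 = 119.38
  [4→10]: (16.91+4.20)/2 × 6 = 63.33
  [10→13]: (4.20+2.10)/2 × 3 = 9.45
  Sum = 192.16 µg/mL·hr
Extrapolated tail: C_last / k_e = 2.10 / 0.232 = 9.052
AUC_0→∞ = 192.16 + 9.052 = 201.212 µg/mL·hr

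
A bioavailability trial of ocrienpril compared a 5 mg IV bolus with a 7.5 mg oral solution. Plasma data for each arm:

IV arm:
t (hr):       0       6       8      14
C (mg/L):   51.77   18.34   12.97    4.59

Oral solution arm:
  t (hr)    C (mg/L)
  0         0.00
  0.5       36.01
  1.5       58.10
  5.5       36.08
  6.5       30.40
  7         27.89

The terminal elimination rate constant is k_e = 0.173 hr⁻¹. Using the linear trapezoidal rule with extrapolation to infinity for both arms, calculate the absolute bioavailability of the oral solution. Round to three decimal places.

Trapezoidal AUC_0→14 (IV):
  [0→6]: (51.77+18.34)/2 × 6 = 210.33
  [6→8]: (18.34+12.97)/2 × 2 = 31.31
  [8→14]: (12.97+4.59)/2 × 6 = 52.68
  Sum = 294.32 mg/L·hr
IV tail: 4.59/0.173 = 26.532; AUC_iv,0→∞ = 294.32 + 26.532 = 320.852 mg/L·hr
Trapezoidal AUC_0→7 (oral solution):
  [0→0.5]: (0.00+36.01)/2 × 0.5 = 9.0025
  [0.5→1.5]: (36.01+58.10)/2 × 1 = 47.055
  [1.5→5.5]: (58.10+36.08)/2 × 4 = 188.36
  [5.5→6.5]: (36.08+30.40)/2 × 1 = 33.24
  [6.5→7]: (30.40+27.89)/2 × 0.5 = 14.5725
  Sum = 292.23 mg/L·hr
oral solution tail: 27.89/0.173 = 161.214; AUC_ev,0→∞ = 292.23 + 161.214 = 453.444 mg/L·hr
F = (AUC_ev/D_ev)/(AUC_iv/D_iv) = (453.444/7.5)/(320.852/5) = 60.4592/64.1704 = 0.9422

F = 0.942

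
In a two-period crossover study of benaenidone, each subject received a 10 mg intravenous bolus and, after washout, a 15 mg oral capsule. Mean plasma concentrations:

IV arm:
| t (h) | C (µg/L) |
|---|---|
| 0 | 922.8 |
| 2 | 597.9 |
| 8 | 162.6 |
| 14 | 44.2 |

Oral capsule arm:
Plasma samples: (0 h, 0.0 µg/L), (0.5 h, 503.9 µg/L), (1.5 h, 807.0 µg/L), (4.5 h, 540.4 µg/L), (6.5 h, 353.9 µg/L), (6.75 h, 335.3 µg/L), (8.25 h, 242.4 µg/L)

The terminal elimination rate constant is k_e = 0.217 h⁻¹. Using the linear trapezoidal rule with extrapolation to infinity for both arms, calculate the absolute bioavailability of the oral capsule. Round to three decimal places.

Trapezoidal AUC_0→14 (IV):
  [0→2]: (922.8+597.9)/2 × 2 = 1520.7
  [2→8]: (597.9+162.6)/2 × 6 = 2281.5
  [8→14]: (162.6+44.2)/2 × 6 = 620.4
  Sum = 4422.6 µg/L·h
IV tail: 44.2/0.217 = 203.687; AUC_iv,0→∞ = 4422.6 + 203.687 = 4626.287 µg/L·h
Trapezoidal AUC_0→8.25 (oral capsule):
  [0→0.5]: (0.0+503.9)/2 × 0.5 = 125.975
  [0.5→1.5]: (503.9+807.0)/2 × 1 = 655.45
  [1.5→4.5]: (807.0+540.4)/2 × 3 = 2021.1
  [4.5→6.5]: (540.4+353.9)/2 × 2 = 894.3
  [6.5→6.75]: (353.9+335.3)/2 × 0.25 = 86.15
  [6.75→8.25]: (335.3+242.4)/2 × 1.5 = 433.275
  Sum = 4216.25 µg/L·h
oral capsule tail: 242.4/0.217 = 1117.051; AUC_ev,0→∞ = 4216.25 + 1117.051 = 5333.301 µg/L·h
F = (AUC_ev/D_ev)/(AUC_iv/D_iv) = (5333.301/15)/(4626.287/10) = 355.5534/462.6287 = 0.7686

F = 0.769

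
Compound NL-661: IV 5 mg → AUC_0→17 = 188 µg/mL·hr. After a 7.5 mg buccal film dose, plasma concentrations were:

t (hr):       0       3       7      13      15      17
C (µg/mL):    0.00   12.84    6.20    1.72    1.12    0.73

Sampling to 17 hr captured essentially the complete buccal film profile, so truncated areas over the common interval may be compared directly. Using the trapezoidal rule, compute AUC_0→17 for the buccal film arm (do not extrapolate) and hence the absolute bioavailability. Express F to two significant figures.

F = 0.30

Trapezoidal AUC_0→17 (buccal film):
  [0→3]: (0.00+12.84)/2 × 3 = 19.26
  [3→7]: (12.84+6.20)/2 × 4 = 38.08
  [7→13]: (6.20+1.72)/2 × 6 = 23.76
  [13→15]: (1.72+1.12)/2 × 2 = 2.84
  [15→17]: (1.12+0.73)/2 × 2 = 1.85
  Sum = 85.79 µg/mL·hr
F = (AUC_ev/D_ev)/(AUC_iv/D_iv) = (85.79/7.5)/(188/5) = 11.4387/37.6 = 0.3042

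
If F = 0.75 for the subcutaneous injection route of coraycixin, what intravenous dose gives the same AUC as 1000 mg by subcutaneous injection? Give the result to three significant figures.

D_iv = 750 mg

Systemic exposure from an extravascular dose = F × D_ev, so the equivalent IV dose is F × D_ev.
D_iv = F × D_ev = 0.75 × 1000 = 750 mg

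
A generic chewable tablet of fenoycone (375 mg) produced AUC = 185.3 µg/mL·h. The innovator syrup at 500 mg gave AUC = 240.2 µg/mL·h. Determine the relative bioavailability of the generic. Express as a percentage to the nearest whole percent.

F_rel = (AUC_test/D_test) / (AUC_ref/D_ref)
      = (185.3/375) / (240.2/500)
      = 0.494133 / 0.4804 = 1.0286 = 102.86%

F_rel = 103%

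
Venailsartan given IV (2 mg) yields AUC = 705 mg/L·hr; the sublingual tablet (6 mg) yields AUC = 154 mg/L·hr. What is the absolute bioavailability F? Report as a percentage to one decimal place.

F = 7.3%

F = (AUC_ev / D_ev) / (AUC_iv / D_iv)
  = (154/6) / (705/2)
  = 25.6667 / 352.5 = 0.0728
  = 7.28%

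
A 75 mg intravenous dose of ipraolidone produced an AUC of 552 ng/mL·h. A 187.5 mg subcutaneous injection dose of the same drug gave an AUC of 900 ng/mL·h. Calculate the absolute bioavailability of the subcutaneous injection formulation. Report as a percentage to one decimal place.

F = (AUC_ev / D_ev) / (AUC_iv / D_iv)
  = (900/187.5) / (552/75)
  = 4.8 / 7.36 = 0.6522
  = 65.22%

F = 65.2%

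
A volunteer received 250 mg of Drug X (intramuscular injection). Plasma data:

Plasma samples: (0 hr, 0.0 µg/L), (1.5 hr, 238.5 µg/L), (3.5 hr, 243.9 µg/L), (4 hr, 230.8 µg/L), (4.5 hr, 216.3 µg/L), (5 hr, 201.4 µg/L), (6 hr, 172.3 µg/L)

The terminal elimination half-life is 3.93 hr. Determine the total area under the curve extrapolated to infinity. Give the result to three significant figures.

AUC = 2160 µg/L·hr

Trapezoidal AUC_0→6:
  [0→1.5]: (0.0+238.5)/2 × 1.5 = 178.875
  [1.5→3.5]: (238.5+243.9)/2 × 2 = 482.4
  [3.5→4]: (243.9+230.8)/2 × 0.5 = 118.675
  [4→4.5]: (230.8+216.3)/2 × 0.5 = 111.775
  [4.5→5]: (216.3+201.4)/2 × 0.5 = 104.425
  [5→6]: (201.4+172.3)/2 × 1 = 186.85
  Sum = 1183.0 µg/L·hr
k_e = ln2 / t½ = 0.693147 / 3.93 = 0.1764 hr^-1
Extrapolated tail: C_last / k_e = 172.3 / 0.1764 = 976.757
AUC_0→∞ = 1183.0 + 976.757 = 2159.757 µg/L·hr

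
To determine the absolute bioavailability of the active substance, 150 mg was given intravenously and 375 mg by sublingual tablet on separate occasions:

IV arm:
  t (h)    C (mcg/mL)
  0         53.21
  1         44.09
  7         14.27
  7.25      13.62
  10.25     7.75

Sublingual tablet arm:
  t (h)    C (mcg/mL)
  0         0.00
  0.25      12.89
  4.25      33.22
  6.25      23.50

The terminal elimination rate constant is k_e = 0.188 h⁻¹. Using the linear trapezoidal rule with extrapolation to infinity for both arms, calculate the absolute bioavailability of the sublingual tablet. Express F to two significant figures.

Trapezoidal AUC_0→10.25 (IV):
  [0→1]: (53.21+44.09)/2 × 1 = 48.65
  [1→7]: (44.09+14.27)/2 × 6 = 175.08
  [7→7.25]: (14.27+13.62)/2 × 0.25 = 3.48625
  [7.25→10.25]: (13.62+7.75)/2 × 3 = 32.055
  Sum = 259.27125 mcg/mL·h
IV tail: 7.75/0.188 = 41.223; AUC_iv,0→∞ = 259.27125 + 41.223 = 300.49425 mcg/mL·h
Trapezoidal AUC_0→6.25 (sublingual tablet):
  [0→0.25]: (0.00+12.89)/2 × 0.25 = 1.61125
  [0.25→4.25]: (12.89+33.22)/2 × 4 = 92.22
  [4.25→6.25]: (33.22+23.50)/2 × 2 = 56.72
  Sum = 150.55125 mcg/mL·h
sublingual tablet tail: 23.50/0.188 = 125.000; AUC_ev,0→∞ = 150.55125 + 125.000 = 275.55125 mcg/mL·h
F = (AUC_ev/D_ev)/(AUC_iv/D_iv) = (275.55125/375)/(300.49425/150) = 0.734803/2.003295 = 0.3668

F = 0.37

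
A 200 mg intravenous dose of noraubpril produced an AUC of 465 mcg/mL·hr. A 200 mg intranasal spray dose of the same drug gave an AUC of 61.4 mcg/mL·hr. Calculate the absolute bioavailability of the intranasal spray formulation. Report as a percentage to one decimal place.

F = (AUC_ev / D_ev) / (AUC_iv / D_iv)
  = (61.4/200) / (465/200)
  = 0.307 / 2.325 = 0.1320
  = 13.20%

F = 13.2%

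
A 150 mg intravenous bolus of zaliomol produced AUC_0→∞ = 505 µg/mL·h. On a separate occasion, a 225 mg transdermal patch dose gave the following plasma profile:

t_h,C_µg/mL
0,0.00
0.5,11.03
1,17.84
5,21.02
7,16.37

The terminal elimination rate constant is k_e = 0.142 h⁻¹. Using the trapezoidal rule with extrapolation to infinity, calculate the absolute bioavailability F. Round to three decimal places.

F = 0.317

Trapezoidal AUC_0→7 (transdermal patch):
  [0→0.5]: (0.00+11.03)/2 × 0.5 = 2.7575
  [0.5→1]: (11.03+17.84)/2 × 0.5 = 7.2175
  [1→5]: (17.84+21.02)/2 × 4 = 77.72
  [5→7]: (21.02+16.37)/2 × 2 = 37.39
  Sum = 125.085 µg/mL·h
Tail: C_last/k_e = 16.37/0.142 = 115.282
AUC_0→∞ (transdermal patch) = 125.085 + 115.282 = 240.367 µg/mL·h
F = (AUC_ev/D_ev)/(AUC_iv/D_iv) = (240.367/225)/(505/150) = 1.0683/3.36667 = 0.3173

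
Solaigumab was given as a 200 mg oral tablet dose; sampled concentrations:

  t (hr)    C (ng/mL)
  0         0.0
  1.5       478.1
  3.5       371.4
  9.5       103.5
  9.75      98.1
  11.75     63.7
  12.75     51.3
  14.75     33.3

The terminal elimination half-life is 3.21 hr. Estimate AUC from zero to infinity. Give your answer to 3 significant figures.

Trapezoidal AUC_0→14.75:
  [0→1.5]: (0.0+478.1)/2 × 1.5 = 358.575
  [1.5→3.5]: (478.1+371.4)/2 × 2 = 849.5
  [3.5→9.5]: (371.4+103.5)/2 × 6 = 1424.7
  [9.5→9.75]: (103.5+98.1)/2 × 0.25 = 25.2
  [9.75→11.75]: (98.1+63.7)/2 × 2 = 161.8
  [11.75→12.75]: (63.7+51.3)/2 × 1 = 57.5
  [12.75→14.75]: (51.3+33.3)/2 × 2 = 84.6
  Sum = 2961.875 ng/mL·hr
k_e = ln2 / t½ = 0.693147 / 3.21 = 0.2159 hr^-1
Extrapolated tail: C_last / k_e = 33.3 / 0.2159 = 154.238
AUC_0→∞ = 2961.875 + 154.238 = 3116.113 ng/mL·hr

AUC = 3120 ng/mL·hr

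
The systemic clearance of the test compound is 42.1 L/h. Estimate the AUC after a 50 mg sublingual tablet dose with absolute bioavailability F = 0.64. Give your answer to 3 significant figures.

AUC = 0.760 mg/L·h

AUC_0→∞ = F × Dose / CL
        = 0.64 × 50 / 42.1 = 0.760095 mg/L·h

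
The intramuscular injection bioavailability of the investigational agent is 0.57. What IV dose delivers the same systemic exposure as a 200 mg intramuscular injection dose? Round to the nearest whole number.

Systemic exposure from an extravascular dose = F × D_ev, so the equivalent IV dose is F × D_ev.
D_iv = F × D_ev = 0.57 × 200 = 114 mg

D_iv = 114 mg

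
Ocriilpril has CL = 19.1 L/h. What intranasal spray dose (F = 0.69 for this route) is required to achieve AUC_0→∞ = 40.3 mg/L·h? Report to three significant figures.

Dose = 1120 mg

Dose = CL × AUC_0→∞ / F
     = 19.1 × 40.3 / 0.69 = 1115.55 mg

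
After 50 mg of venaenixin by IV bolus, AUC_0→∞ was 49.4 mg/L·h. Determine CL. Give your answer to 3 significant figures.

CL = Dose_iv / AUC_0→∞
   = 50 / 49.4 = 1.01215 L/h

CL = 1.01 L/h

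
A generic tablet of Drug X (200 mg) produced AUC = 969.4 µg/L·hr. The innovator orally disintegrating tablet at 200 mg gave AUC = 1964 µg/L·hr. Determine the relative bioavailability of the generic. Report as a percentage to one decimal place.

F_rel = (AUC_test/D_test) / (AUC_ref/D_ref)
      = (969.4/200) / (1964/200)
      = 4.847 / 9.82 = 0.4936 = 49.36%

F_rel = 49.4%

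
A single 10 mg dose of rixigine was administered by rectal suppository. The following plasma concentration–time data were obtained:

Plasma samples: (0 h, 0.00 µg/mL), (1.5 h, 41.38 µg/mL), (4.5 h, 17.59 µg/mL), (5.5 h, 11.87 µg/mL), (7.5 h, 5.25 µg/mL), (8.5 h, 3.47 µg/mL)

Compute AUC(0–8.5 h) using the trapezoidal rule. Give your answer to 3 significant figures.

Trapezoidal AUC_0→8.5:
  [0→1.5]: (0.00+41.38)/2 × 1.5 = 31.035
  [1.5→4.5]: (41.38+17.59)/2 × 3 = 88.455
  [4.5→5.5]: (17.59+11.87)/2 × 1 = 14.73
  [5.5→7.5]: (11.87+5.25)/2 × 2 = 17.12
  [7.5→8.5]: (5.25+3.47)/2 × 1 = 4.36
  Sum = 155.7 µg/mL·h

AUC = 156 µg/mL·h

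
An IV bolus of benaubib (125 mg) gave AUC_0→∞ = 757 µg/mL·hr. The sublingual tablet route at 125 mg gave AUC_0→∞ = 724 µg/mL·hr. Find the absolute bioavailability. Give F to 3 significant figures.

F = (AUC_ev / D_ev) / (AUC_iv / D_iv)
  = (724/125) / (757/125)
  = 5.792 / 6.056 = 0.9564

F = 0.956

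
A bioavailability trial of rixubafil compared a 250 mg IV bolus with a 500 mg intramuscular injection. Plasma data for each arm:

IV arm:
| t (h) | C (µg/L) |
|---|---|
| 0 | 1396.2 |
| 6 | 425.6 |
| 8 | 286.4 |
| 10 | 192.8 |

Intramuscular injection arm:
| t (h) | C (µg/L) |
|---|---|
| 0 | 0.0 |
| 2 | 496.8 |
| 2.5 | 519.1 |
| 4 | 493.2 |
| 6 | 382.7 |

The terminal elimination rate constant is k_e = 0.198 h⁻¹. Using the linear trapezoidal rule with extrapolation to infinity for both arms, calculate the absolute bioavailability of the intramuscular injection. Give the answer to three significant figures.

Trapezoidal AUC_0→10 (IV):
  [0→6]: (1396.2+425.6)/2 × 6 = 5465.4
  [6→8]: (425.6+286.4)/2 × 2 = 712.0
  [8→10]: (286.4+192.8)/2 × 2 = 479.2
  Sum = 6656.6 µg/L·h
IV tail: 192.8/0.198 = 973.737; AUC_iv,0→∞ = 6656.6 + 973.737 = 7630.337 µg/L·h
Trapezoidal AUC_0→6 (intramuscular injection):
  [0→2]: (0.0+496.8)/2 × 2 = 496.8
  [2→2.5]: (496.8+519.1)/2 × 0.5 = 253.975
  [2.5→4]: (519.1+493.2)/2 × 1.5 = 759.225
  [4→6]: (493.2+382.7)/2 × 2 = 875.9
  Sum = 2385.9 µg/L·h
intramuscular injection tail: 382.7/0.198 = 1932.828; AUC_ev,0→∞ = 2385.9 + 1932.828 = 4318.728 µg/L·h
F = (AUC_ev/D_ev)/(AUC_iv/D_iv) = (4318.728/500)/(7630.337/250) = 8.637456/30.521348 = 0.2830

F = 0.283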